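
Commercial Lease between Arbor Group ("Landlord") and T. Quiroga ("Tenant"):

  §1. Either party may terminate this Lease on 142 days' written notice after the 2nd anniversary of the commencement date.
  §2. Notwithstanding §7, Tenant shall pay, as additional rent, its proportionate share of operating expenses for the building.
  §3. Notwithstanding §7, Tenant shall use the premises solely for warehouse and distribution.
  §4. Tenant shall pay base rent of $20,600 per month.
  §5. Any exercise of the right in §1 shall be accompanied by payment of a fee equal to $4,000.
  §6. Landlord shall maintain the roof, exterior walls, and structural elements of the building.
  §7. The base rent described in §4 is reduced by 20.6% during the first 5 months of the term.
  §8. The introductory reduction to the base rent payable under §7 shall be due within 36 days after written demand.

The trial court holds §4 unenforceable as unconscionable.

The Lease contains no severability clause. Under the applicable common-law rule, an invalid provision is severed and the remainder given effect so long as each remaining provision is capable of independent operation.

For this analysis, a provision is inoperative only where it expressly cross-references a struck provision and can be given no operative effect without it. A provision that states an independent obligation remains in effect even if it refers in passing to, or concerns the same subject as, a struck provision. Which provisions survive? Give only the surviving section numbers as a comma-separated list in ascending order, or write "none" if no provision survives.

§4 is struck. §7 operates only by reference to §4, so it falls with §4. §8 operates only by reference to §7, so it falls with §7. Although §2 refers to §7, its operative terms do not depend on §7, so it remains in effect. §3 mentions §7 but its own obligation stands independently of §7, so §3 is not affected. Under the stated default rule, only provisions that cannot operate independently fall away; the rest are enforced. That leaves §1, §2, §3, §5, and §6 in effect.

1, 2, 3, 5, 6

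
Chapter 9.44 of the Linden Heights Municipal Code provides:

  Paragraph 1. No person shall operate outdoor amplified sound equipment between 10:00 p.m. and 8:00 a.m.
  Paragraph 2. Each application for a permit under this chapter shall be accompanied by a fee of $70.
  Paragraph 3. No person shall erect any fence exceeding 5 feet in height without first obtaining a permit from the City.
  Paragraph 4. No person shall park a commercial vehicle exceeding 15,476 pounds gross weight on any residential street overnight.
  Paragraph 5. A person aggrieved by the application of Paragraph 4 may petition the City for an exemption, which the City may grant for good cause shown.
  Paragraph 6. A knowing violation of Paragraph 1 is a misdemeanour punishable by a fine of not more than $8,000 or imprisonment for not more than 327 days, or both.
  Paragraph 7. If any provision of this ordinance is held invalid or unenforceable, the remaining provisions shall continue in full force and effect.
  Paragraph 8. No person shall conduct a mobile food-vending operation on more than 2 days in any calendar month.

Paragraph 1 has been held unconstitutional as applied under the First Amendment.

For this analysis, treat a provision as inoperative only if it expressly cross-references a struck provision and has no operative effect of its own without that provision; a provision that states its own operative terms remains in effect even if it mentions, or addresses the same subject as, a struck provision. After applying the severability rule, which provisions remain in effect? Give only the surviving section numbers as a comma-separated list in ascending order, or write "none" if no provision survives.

Paragraph 1 is struck. Paragraph 6 merely fixes the criminal penalty for violating Paragraph 1; with Paragraph 1 gone it has nothing to operate on and falls away. Paragraph 7 is a severability clause and preserves every provision that can still be given independent effect. Paragraph 2, Paragraph 3, Paragraph 4, Paragraph 5, Paragraph 7, and Paragraph 8 remain in effect.

2, 3, 4, 5, 7, 8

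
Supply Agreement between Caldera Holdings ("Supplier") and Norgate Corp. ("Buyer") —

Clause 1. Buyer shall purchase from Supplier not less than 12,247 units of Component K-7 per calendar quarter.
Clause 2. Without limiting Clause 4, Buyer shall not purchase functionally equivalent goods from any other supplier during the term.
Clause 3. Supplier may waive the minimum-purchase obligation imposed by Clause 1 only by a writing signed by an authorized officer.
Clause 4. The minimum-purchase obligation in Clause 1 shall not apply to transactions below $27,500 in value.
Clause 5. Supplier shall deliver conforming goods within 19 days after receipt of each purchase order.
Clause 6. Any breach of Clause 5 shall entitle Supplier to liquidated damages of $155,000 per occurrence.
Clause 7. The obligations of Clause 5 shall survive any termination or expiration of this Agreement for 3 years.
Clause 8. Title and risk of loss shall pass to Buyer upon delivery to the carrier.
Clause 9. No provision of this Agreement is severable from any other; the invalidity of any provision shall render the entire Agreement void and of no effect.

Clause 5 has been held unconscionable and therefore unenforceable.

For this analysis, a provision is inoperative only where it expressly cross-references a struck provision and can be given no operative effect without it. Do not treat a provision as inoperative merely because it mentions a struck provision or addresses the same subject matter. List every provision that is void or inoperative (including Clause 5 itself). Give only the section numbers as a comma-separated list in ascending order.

1, 2, 3, 4, 5, 6, 7, 8, 9

Clause 5 is struck. Clause 6 operates only by reference to Clause 5, so it falls with Clause 5. Clause 7 has no operative effect of its own apart from Clause 5 and is therefore inoperative. Clause 9 provides that the Agreement is not severable, so the invalidity of any one provision voids the entire Agreement. No provision of the Agreement survives.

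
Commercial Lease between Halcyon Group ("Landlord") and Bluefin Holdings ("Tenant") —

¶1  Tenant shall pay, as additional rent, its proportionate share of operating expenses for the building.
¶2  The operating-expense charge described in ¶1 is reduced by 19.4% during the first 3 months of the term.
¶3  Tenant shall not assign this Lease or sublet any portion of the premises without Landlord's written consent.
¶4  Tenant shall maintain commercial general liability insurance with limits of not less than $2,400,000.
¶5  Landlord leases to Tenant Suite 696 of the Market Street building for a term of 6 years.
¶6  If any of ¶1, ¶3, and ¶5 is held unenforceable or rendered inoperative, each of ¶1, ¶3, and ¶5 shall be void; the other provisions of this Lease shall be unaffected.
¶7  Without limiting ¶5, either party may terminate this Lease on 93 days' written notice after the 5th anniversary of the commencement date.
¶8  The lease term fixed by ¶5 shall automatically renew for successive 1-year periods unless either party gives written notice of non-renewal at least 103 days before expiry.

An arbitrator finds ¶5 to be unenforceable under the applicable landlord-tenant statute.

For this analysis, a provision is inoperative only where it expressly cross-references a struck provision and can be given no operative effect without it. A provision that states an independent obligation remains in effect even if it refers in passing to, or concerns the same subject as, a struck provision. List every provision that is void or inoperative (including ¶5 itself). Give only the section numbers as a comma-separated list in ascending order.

1, 2, 3, 5, 8

¶5 is struck. The whole of ¶8 is the renewal of the lease term, defined by reference to ¶5, so ¶8 cannot stand once ¶5 is removed. ¶7 mentions ¶5 but its own obligation stands independently of ¶5, so ¶7 is not affected. ¶6 declares ¶1, ¶3, and ¶5 mutually dependent; since one of them has fallen, all of them are of no effect. That brings down ¶1 and ¶3 as well. ¶2 in turn depends solely on a provision now struck and likewise falls. The remainder continues in force under ¶6. The provisions still in force are ¶4, ¶6, and ¶7.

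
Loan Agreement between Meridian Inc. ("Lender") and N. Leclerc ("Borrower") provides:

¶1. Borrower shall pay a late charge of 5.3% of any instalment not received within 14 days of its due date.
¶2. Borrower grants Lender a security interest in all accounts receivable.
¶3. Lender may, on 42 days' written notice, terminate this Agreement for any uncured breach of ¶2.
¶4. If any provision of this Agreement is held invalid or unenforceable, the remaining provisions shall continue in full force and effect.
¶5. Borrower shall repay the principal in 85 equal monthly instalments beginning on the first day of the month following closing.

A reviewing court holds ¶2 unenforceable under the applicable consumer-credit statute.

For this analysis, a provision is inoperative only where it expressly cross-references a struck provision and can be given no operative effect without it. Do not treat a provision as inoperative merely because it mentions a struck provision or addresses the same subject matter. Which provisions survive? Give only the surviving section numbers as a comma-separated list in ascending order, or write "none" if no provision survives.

1, 4, 5

¶2 is struck. ¶3 operates only by reference to ¶2, so it falls with ¶2. ¶4 is a severability clause and preserves every provision that can still be given independent effect. ¶1, ¶4, and ¶5 remain in effect.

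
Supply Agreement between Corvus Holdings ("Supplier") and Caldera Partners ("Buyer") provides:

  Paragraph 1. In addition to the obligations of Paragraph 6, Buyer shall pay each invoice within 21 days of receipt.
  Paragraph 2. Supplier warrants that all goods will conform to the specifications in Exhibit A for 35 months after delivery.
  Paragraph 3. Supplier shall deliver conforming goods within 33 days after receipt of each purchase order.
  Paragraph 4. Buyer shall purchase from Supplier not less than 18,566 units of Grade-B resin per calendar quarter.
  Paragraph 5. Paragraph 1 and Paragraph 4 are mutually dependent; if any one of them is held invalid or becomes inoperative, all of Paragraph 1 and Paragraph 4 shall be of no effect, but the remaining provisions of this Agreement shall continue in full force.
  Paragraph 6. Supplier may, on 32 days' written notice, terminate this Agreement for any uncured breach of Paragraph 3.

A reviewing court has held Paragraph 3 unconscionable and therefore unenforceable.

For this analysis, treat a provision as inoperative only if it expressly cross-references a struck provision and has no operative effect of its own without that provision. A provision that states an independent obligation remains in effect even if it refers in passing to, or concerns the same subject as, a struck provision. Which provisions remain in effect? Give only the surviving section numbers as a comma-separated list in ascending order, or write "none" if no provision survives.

1, 2, 4, 5

Paragraph 3 is struck. Paragraph 6 merely fixes the termination right for breach of Paragraph 3; with Paragraph 3 gone it has nothing to operate on and falls away. Paragraph 1 mentions Paragraph 6 but its own obligation stands independently of Paragraph 6, so Paragraph 1 is not affected. Paragraph 5 ties Paragraph 1 and Paragraph 4 together, but none of those is affected here; the remaining provisions continue in force under Paragraph 5. That leaves Paragraph 1, Paragraph 2, Paragraph 4, and Paragraph 5 in effect.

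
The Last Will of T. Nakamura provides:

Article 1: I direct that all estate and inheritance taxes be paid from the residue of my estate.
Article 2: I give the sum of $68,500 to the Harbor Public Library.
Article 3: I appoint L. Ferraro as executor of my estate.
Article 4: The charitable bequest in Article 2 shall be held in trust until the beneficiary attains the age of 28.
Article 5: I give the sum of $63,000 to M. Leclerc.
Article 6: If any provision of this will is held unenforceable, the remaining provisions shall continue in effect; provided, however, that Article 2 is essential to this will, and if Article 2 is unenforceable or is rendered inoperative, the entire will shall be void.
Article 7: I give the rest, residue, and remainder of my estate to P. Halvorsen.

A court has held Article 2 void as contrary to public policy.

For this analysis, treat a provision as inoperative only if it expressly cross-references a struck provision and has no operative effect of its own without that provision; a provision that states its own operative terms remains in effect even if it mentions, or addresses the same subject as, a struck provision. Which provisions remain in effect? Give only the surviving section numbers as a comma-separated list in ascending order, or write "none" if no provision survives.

Article 2 is struck. Article 4 operates only by reference to Article 2, so it falls with Article 2. Article 6 makes Article 2 an essential term, and Article 2 is the provision held invalid; under Article 6, the entire will is therefore void. No provision of the will survives.

none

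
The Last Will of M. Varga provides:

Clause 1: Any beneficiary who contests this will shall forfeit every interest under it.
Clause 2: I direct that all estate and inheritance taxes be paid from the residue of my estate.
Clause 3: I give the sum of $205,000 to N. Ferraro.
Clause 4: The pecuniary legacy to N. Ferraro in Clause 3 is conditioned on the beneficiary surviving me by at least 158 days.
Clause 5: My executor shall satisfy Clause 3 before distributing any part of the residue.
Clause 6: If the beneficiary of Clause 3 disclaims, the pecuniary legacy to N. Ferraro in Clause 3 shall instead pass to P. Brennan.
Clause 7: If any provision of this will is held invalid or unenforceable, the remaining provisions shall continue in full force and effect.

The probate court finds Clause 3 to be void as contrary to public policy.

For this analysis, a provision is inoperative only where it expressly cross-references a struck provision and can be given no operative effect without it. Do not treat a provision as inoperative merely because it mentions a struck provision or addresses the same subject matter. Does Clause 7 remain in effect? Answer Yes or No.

Clause 3 is struck. Clause 4 merely fixes the survivorship condition on Clause 3; with Clause 3 gone it has nothing to operate on and falls away. Clause 5 has no operative effect of its own apart from Clause 3 and is therefore inoperative. Clause 6 merely fixes the alternative disposition for Clause 3; with Clause 3 gone it has nothing to operate on and falls away. Clause 7 is a severability clause and preserves every provision that can still be given independent effect. Clause 1, Clause 2, and Clause 7 remain in effect. Clause 7 is among the surviving provisions, so the answer is yes.

Yes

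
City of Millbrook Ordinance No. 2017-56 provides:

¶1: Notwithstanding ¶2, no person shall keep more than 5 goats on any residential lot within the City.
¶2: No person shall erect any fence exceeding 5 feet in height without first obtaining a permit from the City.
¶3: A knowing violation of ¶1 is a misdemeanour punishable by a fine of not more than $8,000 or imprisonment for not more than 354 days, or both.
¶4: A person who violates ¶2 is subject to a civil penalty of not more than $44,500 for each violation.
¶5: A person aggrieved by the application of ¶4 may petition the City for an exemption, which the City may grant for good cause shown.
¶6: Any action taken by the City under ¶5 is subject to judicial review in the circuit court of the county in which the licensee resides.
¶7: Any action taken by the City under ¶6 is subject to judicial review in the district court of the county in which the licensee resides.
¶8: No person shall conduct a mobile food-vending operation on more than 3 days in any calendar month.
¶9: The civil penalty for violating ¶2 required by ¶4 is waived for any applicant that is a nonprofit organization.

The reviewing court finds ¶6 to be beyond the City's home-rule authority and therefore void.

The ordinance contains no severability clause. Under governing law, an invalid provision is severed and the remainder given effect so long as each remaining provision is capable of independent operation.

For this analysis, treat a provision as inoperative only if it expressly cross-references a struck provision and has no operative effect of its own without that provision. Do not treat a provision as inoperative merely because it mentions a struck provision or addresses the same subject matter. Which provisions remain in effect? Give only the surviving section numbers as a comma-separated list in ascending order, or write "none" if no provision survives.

1, 2, 3, 4, 5, 8, 9

¶6 is struck. The only function of ¶7 is the judicial-review right for ¶6, so it cannot stand once ¶6 is removed. Under the stated default rule, only provisions that cannot operate independently fall away; the rest are enforced. The provisions still in force are ¶1, ¶2, ¶3, ¶4, ¶5, ¶8, and ¶9.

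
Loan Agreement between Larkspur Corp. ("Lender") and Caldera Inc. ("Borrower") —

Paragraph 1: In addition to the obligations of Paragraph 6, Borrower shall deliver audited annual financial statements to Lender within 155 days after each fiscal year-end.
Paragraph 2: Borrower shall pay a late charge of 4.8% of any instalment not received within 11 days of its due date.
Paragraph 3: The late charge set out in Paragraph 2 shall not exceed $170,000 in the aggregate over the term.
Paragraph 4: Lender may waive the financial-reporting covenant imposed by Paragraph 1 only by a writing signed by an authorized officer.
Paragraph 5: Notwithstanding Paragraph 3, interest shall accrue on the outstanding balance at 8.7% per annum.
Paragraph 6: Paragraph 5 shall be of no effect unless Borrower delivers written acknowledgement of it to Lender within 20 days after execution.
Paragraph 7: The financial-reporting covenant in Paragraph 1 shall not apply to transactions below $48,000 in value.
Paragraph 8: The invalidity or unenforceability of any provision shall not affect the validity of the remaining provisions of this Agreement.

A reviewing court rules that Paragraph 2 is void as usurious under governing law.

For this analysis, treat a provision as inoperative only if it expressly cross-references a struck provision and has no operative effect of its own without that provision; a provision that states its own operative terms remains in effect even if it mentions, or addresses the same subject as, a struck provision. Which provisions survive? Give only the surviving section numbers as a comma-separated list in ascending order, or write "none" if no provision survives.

Paragraph 2 is struck. The whole of Paragraph 3 is the aggregate cap on the late charge, defined by reference to Paragraph 2, so Paragraph 3 cannot stand once Paragraph 2 is removed. Paragraph 5 mentions Paragraph 3 but its own obligation stands independently of Paragraph 3, so Paragraph 5 is not affected. Paragraph 8 is a severability clause and preserves every provision that can still be given independent effect. The provisions still in force are Paragraph 1, Paragraph 4, Paragraph 5, Paragraph 6, Paragraph 7, and Paragraph 8.

1, 4, 5, 6, 7, 8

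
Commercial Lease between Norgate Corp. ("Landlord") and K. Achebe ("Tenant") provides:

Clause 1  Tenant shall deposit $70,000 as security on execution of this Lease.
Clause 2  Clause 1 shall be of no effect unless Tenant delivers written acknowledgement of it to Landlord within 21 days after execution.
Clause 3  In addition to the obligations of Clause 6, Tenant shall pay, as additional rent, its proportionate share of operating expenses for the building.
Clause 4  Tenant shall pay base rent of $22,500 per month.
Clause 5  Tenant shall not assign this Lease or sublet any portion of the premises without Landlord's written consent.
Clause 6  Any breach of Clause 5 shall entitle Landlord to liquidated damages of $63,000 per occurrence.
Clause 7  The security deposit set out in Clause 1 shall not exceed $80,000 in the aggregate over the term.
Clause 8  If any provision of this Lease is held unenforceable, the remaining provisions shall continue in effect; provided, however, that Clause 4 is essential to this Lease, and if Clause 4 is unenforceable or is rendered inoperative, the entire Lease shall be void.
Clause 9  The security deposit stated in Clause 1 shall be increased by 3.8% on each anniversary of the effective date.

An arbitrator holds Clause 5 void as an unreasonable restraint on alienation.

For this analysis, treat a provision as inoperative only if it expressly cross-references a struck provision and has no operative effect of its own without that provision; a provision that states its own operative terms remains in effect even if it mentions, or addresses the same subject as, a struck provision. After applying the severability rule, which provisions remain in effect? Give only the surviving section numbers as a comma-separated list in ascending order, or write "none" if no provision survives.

Clause 5 is struck. Clause 6 has no operative effect of its own apart from Clause 5 and is therefore inoperative. Although Clause 3 refers to Clause 6, its operative terms do not depend on Clause 6, so it remains in effect. Clause 8 makes Clause 4 an essential term, but Clause 4 is unaffected, so the severability proviso in Clause 8 preserves the remaining provisions. That leaves Clause 1, Clause 2, Clause 3, Clause 4, Clause 7, Clause 8, and Clause 9 in effect.

1, 2, 3, 4, 7, 8, 9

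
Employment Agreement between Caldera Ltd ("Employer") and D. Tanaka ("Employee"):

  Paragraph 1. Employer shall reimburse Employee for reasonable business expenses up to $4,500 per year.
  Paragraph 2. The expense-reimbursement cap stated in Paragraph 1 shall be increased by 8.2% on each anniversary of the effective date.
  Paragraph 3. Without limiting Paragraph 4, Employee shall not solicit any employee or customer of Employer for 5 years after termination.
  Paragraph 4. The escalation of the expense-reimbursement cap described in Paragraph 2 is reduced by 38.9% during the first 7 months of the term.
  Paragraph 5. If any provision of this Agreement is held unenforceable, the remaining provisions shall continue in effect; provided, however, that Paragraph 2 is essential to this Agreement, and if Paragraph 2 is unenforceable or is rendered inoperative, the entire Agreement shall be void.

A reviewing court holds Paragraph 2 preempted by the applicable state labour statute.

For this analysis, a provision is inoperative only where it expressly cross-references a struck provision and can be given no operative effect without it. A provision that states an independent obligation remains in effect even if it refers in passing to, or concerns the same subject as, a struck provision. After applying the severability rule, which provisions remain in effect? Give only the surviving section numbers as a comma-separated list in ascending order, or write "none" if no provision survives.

Paragraph 2 is struck. Paragraph 4 has no operative effect of its own apart from Paragraph 2 and is therefore inoperative. Paragraph 5 makes Paragraph 2 an essential term, and Paragraph 2 is the provision held invalid; under Paragraph 5, the entire Agreement is therefore void. No provision of the Agreement survives.

none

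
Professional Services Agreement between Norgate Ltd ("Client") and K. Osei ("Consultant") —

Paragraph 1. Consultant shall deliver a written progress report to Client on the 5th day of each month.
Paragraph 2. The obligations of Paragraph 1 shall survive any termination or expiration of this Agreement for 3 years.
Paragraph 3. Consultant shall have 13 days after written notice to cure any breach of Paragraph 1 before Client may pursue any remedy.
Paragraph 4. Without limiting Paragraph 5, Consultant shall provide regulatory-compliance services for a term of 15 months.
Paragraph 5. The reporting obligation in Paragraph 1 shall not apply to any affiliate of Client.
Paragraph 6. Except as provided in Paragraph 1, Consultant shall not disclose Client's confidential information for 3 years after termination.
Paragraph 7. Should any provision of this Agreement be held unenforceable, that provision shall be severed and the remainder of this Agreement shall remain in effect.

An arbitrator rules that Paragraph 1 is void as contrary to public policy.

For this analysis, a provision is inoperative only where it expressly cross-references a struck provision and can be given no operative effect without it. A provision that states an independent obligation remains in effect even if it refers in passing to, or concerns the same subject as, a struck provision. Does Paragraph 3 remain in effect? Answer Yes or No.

No

Paragraph 1 is struck. Paragraph 2 operates only by reference to Paragraph 1, so it falls with Paragraph 1. Paragraph 3 operates only by reference to Paragraph 1, so it falls with Paragraph 1. Paragraph 5 does nothing except set the carve-out from the reporting obligation by reference to Paragraph 1; with Paragraph 1 gone it has no independent effect and is inoperative. Paragraph 4 mentions Paragraph 5 but its own obligation stands independently of Paragraph 5, so Paragraph 4 is not affected. Although Paragraph 6 refers to Paragraph 1, its operative terms do not depend on Paragraph 1, so it remains in effect. Paragraph 7 is a severability clause and preserves every provision that can still be given independent effect. The provisions still in force are Paragraph 4, Paragraph 6, and Paragraph 7. Paragraph 3 is among the inoperative provisions, so the answer is no.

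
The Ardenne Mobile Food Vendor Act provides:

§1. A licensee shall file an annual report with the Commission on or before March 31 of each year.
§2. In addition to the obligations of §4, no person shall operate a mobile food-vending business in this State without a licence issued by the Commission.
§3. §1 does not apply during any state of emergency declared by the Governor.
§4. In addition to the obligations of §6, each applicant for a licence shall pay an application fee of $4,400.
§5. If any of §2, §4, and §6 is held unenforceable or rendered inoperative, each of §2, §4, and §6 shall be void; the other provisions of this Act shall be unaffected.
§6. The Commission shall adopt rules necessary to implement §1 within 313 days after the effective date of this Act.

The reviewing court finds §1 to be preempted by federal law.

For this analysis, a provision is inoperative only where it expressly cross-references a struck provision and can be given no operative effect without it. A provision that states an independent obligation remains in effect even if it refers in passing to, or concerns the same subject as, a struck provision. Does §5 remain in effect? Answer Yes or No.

§1 is struck. §3 merely fixes the emergency suspension of §1; with §1 gone it has nothing to operate on and falls away. The only function of §6 is the rulemaking mandate for §1, so it cannot stand once §1 is removed. §5 declares §2, §4, and §6 mutually dependent; since one of them has fallen, all of them are of no effect. That brings down §2 and §4 as well. The remainder continues in force under §5. Only §5 remains in effect. §5 is among the surviving provisions, so the answer is yes.

Yes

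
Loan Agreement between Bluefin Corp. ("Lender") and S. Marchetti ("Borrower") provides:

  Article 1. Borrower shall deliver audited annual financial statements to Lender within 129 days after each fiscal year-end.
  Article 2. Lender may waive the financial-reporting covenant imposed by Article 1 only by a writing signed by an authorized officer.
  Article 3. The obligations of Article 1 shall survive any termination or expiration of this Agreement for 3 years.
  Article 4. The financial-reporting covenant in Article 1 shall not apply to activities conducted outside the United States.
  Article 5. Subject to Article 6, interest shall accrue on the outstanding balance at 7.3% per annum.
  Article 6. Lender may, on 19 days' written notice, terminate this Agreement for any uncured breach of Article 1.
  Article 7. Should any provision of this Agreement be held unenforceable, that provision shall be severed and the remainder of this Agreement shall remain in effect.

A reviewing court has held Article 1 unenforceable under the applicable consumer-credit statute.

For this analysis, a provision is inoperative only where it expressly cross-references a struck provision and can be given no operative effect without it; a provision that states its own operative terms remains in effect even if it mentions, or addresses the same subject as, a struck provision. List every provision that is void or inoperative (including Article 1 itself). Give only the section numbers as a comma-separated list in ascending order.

1, 2, 3, 4, 6

Article 1 is struck. The only function of Article 2 is the waiver condition for Article 1, so it cannot stand once Article 1 is removed. Article 3 has no operative effect of its own apart from Article 1 and is therefore inoperative. Article 4 does nothing except set the carve-out from the financial-reporting covenant by reference to Article 1; with Article 1 gone it has no independent effect and is inoperative. The only function of Article 6 is the termination right for breach of Article 1, so it cannot stand once Article 1 is removed. Although Article 5 refers to Article 6, its operative terms do not depend on Article 6, so it remains in effect. Article 7 is a severability clause and preserves every provision that can still be given independent effect. That leaves Article 5 and Article 7 in effect.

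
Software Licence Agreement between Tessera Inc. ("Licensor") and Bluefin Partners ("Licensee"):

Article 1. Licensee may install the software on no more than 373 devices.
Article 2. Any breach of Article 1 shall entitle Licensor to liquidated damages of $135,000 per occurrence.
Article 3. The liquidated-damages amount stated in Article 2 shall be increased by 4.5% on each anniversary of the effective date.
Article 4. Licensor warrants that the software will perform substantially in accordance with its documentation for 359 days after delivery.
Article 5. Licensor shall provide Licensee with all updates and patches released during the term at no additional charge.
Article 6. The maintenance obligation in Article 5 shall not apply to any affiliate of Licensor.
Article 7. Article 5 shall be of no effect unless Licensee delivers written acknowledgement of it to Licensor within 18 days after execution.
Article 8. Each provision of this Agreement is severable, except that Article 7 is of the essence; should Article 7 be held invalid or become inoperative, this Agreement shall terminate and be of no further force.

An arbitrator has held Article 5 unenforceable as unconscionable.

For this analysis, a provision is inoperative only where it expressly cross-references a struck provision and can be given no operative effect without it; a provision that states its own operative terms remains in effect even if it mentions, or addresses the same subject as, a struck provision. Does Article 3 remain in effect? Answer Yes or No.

No

Article 5 is struck. Article 6 operates only by reference to Article 5, so it falls with Article 5. Article 7 operates only by reference to Article 5, so it falls with Article 5. Article 8 makes Article 7 an essential term, and Article 7 has been rendered inoperative by the cascade; under Article 8, the entire Agreement is therefore void. No provision of the Agreement survives. Article 3 is among the inoperative provisions, so the answer is no.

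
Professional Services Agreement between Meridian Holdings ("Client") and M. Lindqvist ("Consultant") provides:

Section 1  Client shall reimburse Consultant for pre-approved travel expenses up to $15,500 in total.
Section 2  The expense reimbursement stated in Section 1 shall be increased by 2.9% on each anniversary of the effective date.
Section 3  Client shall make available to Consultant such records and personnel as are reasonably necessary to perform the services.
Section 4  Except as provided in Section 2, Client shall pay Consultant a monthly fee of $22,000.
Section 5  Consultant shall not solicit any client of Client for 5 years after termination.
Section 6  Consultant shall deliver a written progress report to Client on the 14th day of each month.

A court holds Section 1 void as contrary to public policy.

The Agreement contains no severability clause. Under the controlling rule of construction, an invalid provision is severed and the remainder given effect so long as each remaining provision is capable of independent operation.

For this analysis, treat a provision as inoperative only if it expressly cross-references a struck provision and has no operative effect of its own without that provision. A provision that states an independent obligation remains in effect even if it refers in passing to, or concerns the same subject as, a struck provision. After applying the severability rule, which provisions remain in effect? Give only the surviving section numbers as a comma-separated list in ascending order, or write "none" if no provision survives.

3, 4, 5, 6

Section 1 is struck. Section 2 has no operative effect of its own apart from Section 1 and is therefore inoperative. Section 4 mentions Section 2 but its own obligation stands independently of Section 2, so Section 4 is not affected. Under the stated default rule, only provisions that cannot operate independently fall away; the rest are enforced. That leaves Section 3, Section 4, Section 5, and Section 6 in effect.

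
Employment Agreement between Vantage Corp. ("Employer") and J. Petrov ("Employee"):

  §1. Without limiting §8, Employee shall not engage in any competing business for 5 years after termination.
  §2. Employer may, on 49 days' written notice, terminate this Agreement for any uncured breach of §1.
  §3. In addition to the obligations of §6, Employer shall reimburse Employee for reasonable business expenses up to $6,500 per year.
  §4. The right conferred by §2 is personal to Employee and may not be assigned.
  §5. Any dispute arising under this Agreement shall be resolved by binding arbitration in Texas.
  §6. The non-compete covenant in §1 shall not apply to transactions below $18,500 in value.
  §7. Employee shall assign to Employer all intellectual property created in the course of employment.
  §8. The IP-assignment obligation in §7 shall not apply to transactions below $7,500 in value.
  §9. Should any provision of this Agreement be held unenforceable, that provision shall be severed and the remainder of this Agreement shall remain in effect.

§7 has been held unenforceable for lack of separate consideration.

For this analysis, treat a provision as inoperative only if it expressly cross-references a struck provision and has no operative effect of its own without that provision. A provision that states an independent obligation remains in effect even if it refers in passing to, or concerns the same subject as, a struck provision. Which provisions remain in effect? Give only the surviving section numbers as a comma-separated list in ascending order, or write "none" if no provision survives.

§7 is struck. The whole of §8 is the carve-out from the IP-assignment obligation, defined by reference to §7, so §8 cannot stand once §7 is removed. Although §1 refers to §8, its operative terms do not depend on §8, so it remains in effect. §9 is a severability clause and preserves every provision that can still be given independent effect. That leaves §1, §2, §3, §4, §5, §6, and §9 in effect.

1, 2, 3, 4, 5, 6, 9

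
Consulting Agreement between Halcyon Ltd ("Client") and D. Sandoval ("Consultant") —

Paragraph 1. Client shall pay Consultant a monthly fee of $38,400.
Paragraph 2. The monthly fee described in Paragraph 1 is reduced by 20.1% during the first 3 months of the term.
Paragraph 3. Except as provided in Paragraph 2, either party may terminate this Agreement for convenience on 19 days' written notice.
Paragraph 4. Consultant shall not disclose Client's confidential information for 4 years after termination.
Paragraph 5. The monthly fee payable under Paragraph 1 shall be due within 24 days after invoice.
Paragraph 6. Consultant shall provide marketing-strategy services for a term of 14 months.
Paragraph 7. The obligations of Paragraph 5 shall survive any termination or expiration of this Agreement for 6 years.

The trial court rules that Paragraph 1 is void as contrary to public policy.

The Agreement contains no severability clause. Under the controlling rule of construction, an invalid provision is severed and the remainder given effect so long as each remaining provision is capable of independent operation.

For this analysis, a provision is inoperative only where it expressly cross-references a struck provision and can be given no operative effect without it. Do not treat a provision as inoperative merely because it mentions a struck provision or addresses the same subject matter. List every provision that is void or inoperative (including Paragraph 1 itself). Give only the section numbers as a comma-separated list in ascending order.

Paragraph 1 is struck. Paragraph 2 does nothing except set the introductory reduction to the monthly fee by reference to Paragraph 1; with Paragraph 1 gone it has no independent effect and is inoperative. Paragraph 5 has no operative effect of its own apart from Paragraph 1 and is therefore inoperative. Paragraph 7 has no operative effect of its own apart from Paragraph 5 and is therefore inoperative. Although Paragraph 3 refers to Paragraph 2, its operative terms do not depend on Paragraph 2, so it remains in effect. Under the stated default rule, only provisions that cannot operate independently fall away; the rest are enforced. Paragraph 3, Paragraph 4, and Paragraph 6 remain in effect.

1, 2, 5, 7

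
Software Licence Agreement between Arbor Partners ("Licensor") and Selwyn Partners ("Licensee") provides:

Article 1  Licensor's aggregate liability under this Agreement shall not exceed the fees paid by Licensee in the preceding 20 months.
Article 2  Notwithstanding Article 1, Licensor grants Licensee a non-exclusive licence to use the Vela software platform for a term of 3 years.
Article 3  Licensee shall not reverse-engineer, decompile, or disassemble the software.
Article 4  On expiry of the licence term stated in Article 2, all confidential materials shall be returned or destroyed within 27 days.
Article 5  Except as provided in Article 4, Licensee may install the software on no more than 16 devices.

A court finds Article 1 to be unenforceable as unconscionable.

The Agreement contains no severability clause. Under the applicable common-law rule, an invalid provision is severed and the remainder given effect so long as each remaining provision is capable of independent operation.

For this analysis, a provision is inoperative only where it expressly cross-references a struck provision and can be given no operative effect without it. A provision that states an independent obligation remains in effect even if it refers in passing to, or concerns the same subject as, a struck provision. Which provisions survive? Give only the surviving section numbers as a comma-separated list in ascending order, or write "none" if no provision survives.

Article 1 is struck. Although Article 2 refers to Article 1, its operative terms do not depend on Article 1, so it remains in effect. Nothing else in the Agreement is defined by reference to Article 1. With no severability clause, the stated default rule severs what cannot stand and enforces each remaining provision that can operate on its own. Article 2, Article 3, Article 4, and Article 5 remain in effect.

2, 3, 4, 5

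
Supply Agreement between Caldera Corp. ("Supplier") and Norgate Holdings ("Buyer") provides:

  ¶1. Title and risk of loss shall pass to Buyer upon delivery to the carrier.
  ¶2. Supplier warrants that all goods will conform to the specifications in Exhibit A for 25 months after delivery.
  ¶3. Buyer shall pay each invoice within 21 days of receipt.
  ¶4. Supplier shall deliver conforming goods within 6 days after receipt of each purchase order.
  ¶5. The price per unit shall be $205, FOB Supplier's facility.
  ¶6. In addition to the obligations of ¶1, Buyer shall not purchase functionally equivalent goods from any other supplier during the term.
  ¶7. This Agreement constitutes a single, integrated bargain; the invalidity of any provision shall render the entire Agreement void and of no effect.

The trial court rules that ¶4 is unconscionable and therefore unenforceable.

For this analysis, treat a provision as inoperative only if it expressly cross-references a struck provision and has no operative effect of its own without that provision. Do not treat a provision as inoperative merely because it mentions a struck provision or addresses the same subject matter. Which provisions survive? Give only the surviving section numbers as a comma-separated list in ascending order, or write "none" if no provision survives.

¶4 is struck. Nothing else in the Agreement is defined by reference to ¶4. ¶7 provides that the Agreement is not severable, so the invalidity of any one provision voids the entire Agreement. No provision of the Agreement survives.

none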